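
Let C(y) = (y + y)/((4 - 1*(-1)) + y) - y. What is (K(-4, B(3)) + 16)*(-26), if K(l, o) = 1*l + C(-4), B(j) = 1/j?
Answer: -208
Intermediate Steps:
C(y) = -y + 2*y/(5 + y) (C(y) = (2*y)/((4 + 1) + y) - y = (2*y)/(5 + y) - y = 2*y/(5 + y) - y = -y + 2*y/(5 + y))
K(l, o) = -4 + l (K(l, o) = 1*l - 1*(-4)*(3 - 4)/(5 - 4) = l - 1*(-4)*(-1)/1 = l - 1*(-4)*1*(-1) = l - 4 = -4 + l)
(K(-4, B(3)) + 16)*(-26) = ((-4 - 4) + 16)*(-26) = (-8 + 16)*(-26) = 8*(-26) = -208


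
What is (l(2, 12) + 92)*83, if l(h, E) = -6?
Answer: 7138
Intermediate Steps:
(l(2, 12) + 92)*83 = (-6 + 92)*83 = 86*83 = 7138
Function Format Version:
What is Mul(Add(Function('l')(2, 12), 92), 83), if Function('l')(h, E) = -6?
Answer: 7138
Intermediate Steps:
Mul(Add(Function('l')(2, 12), 92), 83) = Mul(Add(-6, 92), 83) = Mul(86, 83) = 7138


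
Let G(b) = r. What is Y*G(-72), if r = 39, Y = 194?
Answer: 7566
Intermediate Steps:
G(b) = 39
Y*G(-72) = 194*39 = 7566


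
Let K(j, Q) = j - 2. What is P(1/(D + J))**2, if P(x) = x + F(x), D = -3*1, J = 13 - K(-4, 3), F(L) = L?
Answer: 1/64 ≈ 0.015625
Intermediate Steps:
K(j, Q) = -2 + j
J = 19 (J = 13 - (-2 - 4) = 13 - 1*(-6) = 13 + 6 = 19)
D = -3
P(x) = 2*x (P(x) = x + x = 2*x)
P(1/(D + J))**2 = (2/(-3 + 19))**2 = (2/16)**2 = (2*(1/16))**2 = (1/8)**2 = 1/64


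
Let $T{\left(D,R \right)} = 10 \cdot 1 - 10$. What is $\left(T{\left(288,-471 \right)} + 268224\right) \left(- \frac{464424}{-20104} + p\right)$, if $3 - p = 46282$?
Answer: $- \frac{31178645832576}{2513} \approx -1.2407 \cdot 10^{10}$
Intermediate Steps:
$T{\left(D,R \right)} = 0$ ($T{\left(D,R \right)} = 10 - 10 = 0$)
$p = -46279$ ($p = 3 - 46282 = -46279$)
$\left(T{\left(288,-471 \right)} + 268224\right) \left(- \frac{464424}{-20104} + p\right) = \left(0 + 268224\right) \left(- \frac{464424}{-20104} - 46279\right) = 268224 \left(\left(-464424\right) \left(- \frac{1}{20104}\right) - 46279\right) = 268224 \left(\frac{58053}{2513} - 46279\right) = 268224 \left(- \frac{116241074}{2513}\right) = - \frac{31178645832576}{2513}$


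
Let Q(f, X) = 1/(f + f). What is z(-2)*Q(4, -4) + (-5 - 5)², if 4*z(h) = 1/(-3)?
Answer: 9599/96 ≈ 99.990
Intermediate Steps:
Q(f, X) = 1/(2*f)
z(h) = -1/12 (z(h) = (1/(-3))/4 = (1*(-⅓))/4 = (¼)*(-⅓) = -1/12)
z(-2)*Q(4, -4) + (-5 - 5)² = -1/(24*4) + (-5 - 5)² = -1/(24*4) + (-10)² = -1/12*⅛ + 100 = -1/96 + 100 = 9599/96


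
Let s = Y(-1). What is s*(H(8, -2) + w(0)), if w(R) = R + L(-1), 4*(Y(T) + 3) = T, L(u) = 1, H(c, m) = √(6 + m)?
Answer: -39/4 ≈ -9.7500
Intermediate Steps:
Y(T) = -3 + T/4
w(R) = 1 + R (w(R) = R + 1 = 1 + R)
s = -13/4 (s = -3 + (¼)*(-1) = -3 - ¼ = -13/4 ≈ -3.2500)
s*(H(8, -2) + w(0)) = -13*(√(6 - 2) + (1 + 0))/4 = -13*(√4 + 1)/4 = -13*(2 + 1)/4 = -13/4*3 = -39/4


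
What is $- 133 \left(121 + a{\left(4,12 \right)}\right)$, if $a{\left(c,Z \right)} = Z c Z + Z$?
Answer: $-94297$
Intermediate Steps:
$a{\left(c,Z \right)} = Z + c Z^{2}$ ($a{\left(c,Z \right)} = c Z^{2} + Z = Z + c Z^{2}$)
$- 133 \left(121 + a{\left(4,12 \right)}\right) = - 133 \left(121 + 12 \left(1 + 12 \cdot 4\right)\right) = - 133 \left(121 + 12 \left(1 + 48\right)\right) = - 133 \left(121 + 12 \cdot 49\right) = - 133 \left(121 + 588\right) = \left(-133\right) 709 = -94297$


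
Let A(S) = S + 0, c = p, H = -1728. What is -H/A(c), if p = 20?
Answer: 432/5 ≈ 86.400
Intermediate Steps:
c = 20
A(S) = S
-H/A(c) = -(-1728)/20 = -1*(-432/5) = 432/5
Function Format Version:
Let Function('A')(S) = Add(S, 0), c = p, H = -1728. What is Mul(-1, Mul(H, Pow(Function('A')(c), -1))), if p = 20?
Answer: Rational(432, 5) ≈ 86.400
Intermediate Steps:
c = 20
Function('A')(S) = S
Mul(-1, Mul(H, Pow(Function('A')(c), -1))) = Mul(-1, Mul(-1728, Pow(20, -1))) = Mul(-1, Mul(-1728, Rational(1, 20))) = Mul(-1, Rational(-432, 5)) = Rational(432, 5)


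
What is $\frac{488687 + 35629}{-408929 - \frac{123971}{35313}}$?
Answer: $- \frac{4628792727}{3610158437} \approx -1.2822$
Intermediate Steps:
$\frac{488687 + 35629}{-408929 - \frac{123971}{35313}} = \frac{524316}{-408929 - \frac{123971}{35313}} = \frac{524316}{- \frac{14440633748}{35313}} = 524316 \left(- \frac{35313}{14440633748}\right) = - \frac{4628792727}{3610158437}$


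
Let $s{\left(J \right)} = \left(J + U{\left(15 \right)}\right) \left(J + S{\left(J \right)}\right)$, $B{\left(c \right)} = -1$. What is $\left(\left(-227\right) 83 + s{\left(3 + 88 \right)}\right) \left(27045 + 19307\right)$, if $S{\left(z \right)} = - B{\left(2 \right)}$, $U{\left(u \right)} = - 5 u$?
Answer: $-805087888$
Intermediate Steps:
$S{\left(z \right)} = 1$ ($S{\left(z \right)} = \left(-1\right) \left(-1\right) = 1$)
$s{\left(J \right)} = \left(1 + J\right) \left(-75 + J\right)$ ($s{\left(J \right)} = \left(J - 75\right) \left(J + 1\right) = \left(J - 75\right) \left(1 + J\right) = \left(-75 + J\right) \left(1 + J\right) = \left(1 + J\right) \left(-75 + J\right)$)
$\left(\left(-227\right) 83 + s{\left(3 + 88 \right)}\right) \left(27045 + 19307\right) = \left(\left(-227\right) 83 - \left(75 - \left(3 + 88\right)^{2} + 74 \left(3 + 88\right)\right)\right) \left(27045 + 19307\right) = \left(-18841 - \left(6809 - 8281\right)\right) 46352 = \left(-18841 - -1472\right) 46352 = \left(-18841 + 1472\right) 46352 = \left(-17369\right) 46352 = -805087888$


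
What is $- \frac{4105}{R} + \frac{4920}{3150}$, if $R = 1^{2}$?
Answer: $- \frac{430861}{105} \approx -4103.4$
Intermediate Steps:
$R = 1$
$- \frac{4105}{R} + \frac{4920}{3150} = - \frac{4105}{1} + \frac{4920}{3150} = \left(-4105\right) 1 + 4920 \cdot \frac{1}{3150} = -4105 + \frac{164}{105} = - \frac{430861}{105}$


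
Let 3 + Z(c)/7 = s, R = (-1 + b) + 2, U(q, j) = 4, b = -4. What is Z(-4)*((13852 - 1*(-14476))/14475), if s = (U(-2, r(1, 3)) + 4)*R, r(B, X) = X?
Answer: -1784664/4825 ≈ -369.88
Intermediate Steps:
R = -3 (R = (-1 - 4) + 2 = -5 + 2 = -3)
s = -24 (s = (4 + 4)*(-3) = 8*(-3) = -24)
Z(c) = -189 (Z(c) = -21 + 7*(-24) = -21 - 168 = -189)
Z(-4)*((13852 - 1*(-14476))/14475) = -189*(13852 - 1*(-14476))/14475 = -189*(13852 + 14476)/14475 = -5353992/14475 = -189*28328/14475 = -1784664/4825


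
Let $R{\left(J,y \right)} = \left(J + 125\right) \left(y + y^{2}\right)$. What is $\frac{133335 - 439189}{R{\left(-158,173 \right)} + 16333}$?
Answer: $\frac{305854}{977033} \approx 0.31304$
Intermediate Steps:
$R{\left(J,y \right)} = \left(125 + J\right) \left(y + y^{2}\right)$
$\frac{133335 - 439189}{R{\left(-158,173 \right)} + 16333} = \frac{133335 - 439189}{173 \left(125 - 158 + 125 \cdot 173 - 27334\right) + 16333} = - \frac{305854}{173 \left(125 - 158 + 21625 - 27334\right) + 16333} = - \frac{305854}{173 \left(-5742\right) + 16333} = - \frac{305854}{-993366 + 16333} = - \frac{305854}{-977033} = \left(-305854\right) \left(- \frac{1}{977033}\right) = \frac{305854}{977033}$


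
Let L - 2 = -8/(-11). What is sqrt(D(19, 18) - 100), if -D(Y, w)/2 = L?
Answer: 2*I*sqrt(3190)/11 ≈ 10.269*I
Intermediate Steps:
L = 30/11 (L = 2 - 8/(-11) = 2 - 8*(-1/11) = 2 + 8/11 = 30/11 ≈ 2.7273)
D(Y, w) = -60/11 (D(Y, w) = -2*30/11 = -60/11)
sqrt(D(19, 18) - 100) = sqrt(-60/11 - 100) = sqrt(-1160/11) = 2*I*sqrt(3190)/11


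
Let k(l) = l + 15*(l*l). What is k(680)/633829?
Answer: 6936680/633829 ≈ 10.944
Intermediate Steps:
k(l) = l + 15*l²
k(680)/633829 = (680*(1 + 15*680))/633829 = (680*(1 + 10200))*(1/633829) = (680*10201)*(1/633829) = 6936680*(1/633829) = 6936680/633829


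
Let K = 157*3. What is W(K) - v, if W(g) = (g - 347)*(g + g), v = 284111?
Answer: -167303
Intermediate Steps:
K = 471
W(g) = 2*g*(-347 + g) (W(g) = (-347 + g)*(2*g) = 2*g*(-347 + g))
W(K) - v = 2*471*(-347 + 471) - 1*284111 = 2*471*124 - 284111 = 116808 - 284111 = -167303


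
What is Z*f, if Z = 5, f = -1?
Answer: -5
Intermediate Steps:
Z*f = 5*(-1) = -5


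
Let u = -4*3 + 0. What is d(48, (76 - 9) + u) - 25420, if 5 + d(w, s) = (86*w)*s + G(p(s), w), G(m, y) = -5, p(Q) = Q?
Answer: 201610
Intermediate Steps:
u = -12 (u = -12 + 0 = -12)
d(w, s) = -10 + 86*s*w (d(w, s) = -5 + ((86*w)*s - 5) = -5 + (86*s*w - 5) = -5 + (-5 + 86*s*w) = -10 + 86*s*w)
d(48, (76 - 9) + u) - 25420 = (-10 + 86*((76 - 9) - 12)*48) - 25420 = (-10 + 86*(67 - 12)*48) - 25420 = (-10 + 86*55*48) - 25420 = (-10 + 227040) - 25420 = 227030 - 25420 = 201610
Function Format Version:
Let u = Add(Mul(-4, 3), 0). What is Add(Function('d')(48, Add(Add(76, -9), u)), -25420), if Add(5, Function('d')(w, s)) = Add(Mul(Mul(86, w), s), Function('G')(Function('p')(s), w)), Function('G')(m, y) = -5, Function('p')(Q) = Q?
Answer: 201610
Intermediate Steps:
u = -12 (u = Add(-12, 0) = -12)
Function('d')(w, s) = Add(-10, Mul(86, s, w)) (Function('d')(w, s) = Add(-5, Add(Mul(Mul(86, w), s), -5)) = Add(-5, Add(Mul(86, s, w), -5)) = Add(-5, Add(-5, Mul(86, s, w))) = Add(-10, Mul(86, s, w)))
Add(Function('d')(48, Add(Add(76, -9), u)), -25420) = Add(Add(-10, Mul(86, Add(Add(76, -9), -12), 48)), -25420) = Add(Add(-10, Mul(86, Add(67, -12), 48)), -25420) = Add(Add(-10, Mul(86, 55, 48)), -25420) = Add(Add(-10, 227040), -25420) = Add(227030, -25420) = 201610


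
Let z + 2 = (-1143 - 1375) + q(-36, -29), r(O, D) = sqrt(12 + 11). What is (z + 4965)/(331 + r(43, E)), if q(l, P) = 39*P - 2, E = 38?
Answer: 217136/54769 - 656*sqrt(23)/54769 ≈ 3.9071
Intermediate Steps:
r(O, D) = sqrt(23)
q(l, P) = -2 + 39*P
z = -3653 (z = -2 + ((-1143 - 1375) + (-2 + 39*(-29))) = -2 + (-2518 + (-2 - 1131)) = -2 + (-2518 - 1133) = -2 - 3651 = -3653)
(z + 4965)/(331 + r(43, E)) = (-3653 + 4965)/(331 + sqrt(23)) = 1312/(331 + sqrt(23))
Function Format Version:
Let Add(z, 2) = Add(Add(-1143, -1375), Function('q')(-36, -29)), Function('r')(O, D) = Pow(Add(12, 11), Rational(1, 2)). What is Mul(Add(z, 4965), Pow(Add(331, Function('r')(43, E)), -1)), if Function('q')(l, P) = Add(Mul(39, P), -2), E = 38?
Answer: Add(Rational(217136, 54769), Mul(Rational(-656, 54769), Pow(23, Rational(1, 2)))) ≈ 3.9071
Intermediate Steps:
Function('r')(O, D) = Pow(23, Rational(1, 2))
Function('q')(l, P) = Add(-2, Mul(39, P))
z = -3653 (z = Add(-2, Add(Add(-1143, -1375), Add(-2, Mul(39, -29)))) = Add(-2, Add(-2518, Add(-2, -1131))) = Add(-2, Add(-2518, -1133)) = Add(-2, -3651) = -3653)
Mul(Add(z, 4965), Pow(Add(331, Function('r')(43, E)), -1)) = Mul(Add(-3653, 4965), Pow(Add(331, Pow(23, Rational(1, 2))), -1)) = Mul(1312, Pow(Add(331, Pow(23, Rational(1, 2))), -1))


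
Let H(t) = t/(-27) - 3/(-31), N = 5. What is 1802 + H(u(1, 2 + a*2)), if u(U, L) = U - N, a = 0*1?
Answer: 1508479/837 ≈ 1802.2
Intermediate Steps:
a = 0
u(U, L) = -5 + U (u(U, L) = U - 1*5 = U - 5 = -5 + U)
H(t) = 3/31 - t/27 (H(t) = t*(-1/27) - 3*(-1/31) = -t/27 + 3/31 = 3/31 - t/27)
1802 + H(u(1, 2 + a*2)) = 1802 + (3/31 - (-5 + 1)/27) = 1802 + (3/31 - 1/27*(-4)) = 1802 + (3/31 + 4/27) = 1802 + 205/837 = 1508479/837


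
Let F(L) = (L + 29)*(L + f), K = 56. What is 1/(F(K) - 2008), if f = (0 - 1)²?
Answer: 1/2837 ≈ 0.00035249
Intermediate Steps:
f = 1 (f = (-1)² = 1)
F(L) = (1 + L)*(29 + L) (F(L) = (L + 29)*(L + 1) = (29 + L)*(1 + L) = (1 + L)*(29 + L))
1/(F(K) - 2008) = 1/((29 + 56² + 30*56) - 2008) = 1/((29 + 3136 + 1680) - 2008) = 1/(4845 - 2008) = 1/2837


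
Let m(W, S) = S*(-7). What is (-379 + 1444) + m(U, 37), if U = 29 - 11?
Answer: 806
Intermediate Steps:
U = 18
m(W, S) = -7*S
(-379 + 1444) + m(U, 37) = (-379 + 1444) - 7*37 = 1065 - 259 = 806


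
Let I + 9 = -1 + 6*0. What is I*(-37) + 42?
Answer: 412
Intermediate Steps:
I = -10 (I = -9 + (-1 + 6*0) = -9 + (-1 + 0) = -9 - 1 = -10)
I*(-37) + 42 = -10*(-37) + 42 = 370 + 42 = 412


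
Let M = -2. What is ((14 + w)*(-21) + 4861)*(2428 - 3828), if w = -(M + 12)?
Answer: -6687800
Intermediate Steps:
w = -10 (w = -(-2 + 12) = -1*10 = -10)
((14 + w)*(-21) + 4861)*(2428 - 3828) = ((14 - 10)*(-21) + 4861)*(2428 - 3828) = (4*(-21) + 4861)*(-1400) = (-84 + 4861)*(-1400) = 4777*(-1400) = -6687800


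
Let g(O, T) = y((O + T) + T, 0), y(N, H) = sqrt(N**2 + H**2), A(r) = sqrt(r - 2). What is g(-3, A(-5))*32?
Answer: 96 - 64*I*sqrt(7) ≈ 96.0 - 169.33*I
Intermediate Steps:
A(r) = sqrt(-2 + r)
y(N, H) = sqrt(H**2 + N**2)
g(O, T) = sqrt((O + 2*T)**2) (g(O, T) = sqrt(0**2 + ((O + T) + T)**2) = sqrt(0 + (O + 2*T)**2) = sqrt((O + 2*T)**2))
g(-3, A(-5))*32 = sqrt((-3 + 2*sqrt(-2 - 5))**2)*32 = sqrt((-3 + 2*sqrt(-7))**2)*32 = sqrt((-3 + 2*(I*sqrt(7)))**2)*32 = sqrt((-3 + 2*I*sqrt(7))**2)*32 = (3 - 2*I*sqrt(7))*32 = 96 - 64*I*sqrt(7)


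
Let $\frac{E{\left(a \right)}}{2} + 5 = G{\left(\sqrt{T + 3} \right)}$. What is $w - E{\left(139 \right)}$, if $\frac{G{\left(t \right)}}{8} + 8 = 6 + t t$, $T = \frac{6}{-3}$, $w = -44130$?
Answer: $-44104$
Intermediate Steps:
$T = -2$ ($T = 6 \left(- \frac{1}{3}\right) = -2$)
$G{\left(t \right)} = -16 + 8 t^{2}$ ($G{\left(t \right)} = -64 + 8 \left(6 + t t\right) = -64 + 8 \left(6 + t^{2}\right) = -64 + \left(48 + 8 t^{2}\right) = -16 + 8 t^{2}$)
$E{\left(a \right)} = -26$ ($E{\left(a \right)} = -10 + 2 \left(-16 + 8 \left(\sqrt{-2 + 3}\right)^{2}\right) = -10 + 2 \left(-16 + 8 \left(\sqrt{1}\right)^{2}\right) = -10 + 2 \left(-16 + 8 \cdot 1^{2}\right) = -10 + 2 \left(-16 + 8 \cdot 1\right) = -10 + 2 \left(-16 + 8\right) = -10 + 2 \left(-8\right) = -10 - 16 = -26$)
$w - E{\left(139 \right)} = -44130 - -26 = -44130 + 26 = -44104$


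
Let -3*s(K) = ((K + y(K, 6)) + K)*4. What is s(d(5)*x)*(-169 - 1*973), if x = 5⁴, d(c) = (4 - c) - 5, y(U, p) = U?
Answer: -17130000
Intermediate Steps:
d(c) = -1 - c
x = 625
s(K) = -4*K (s(K) = -((K + K) + K)*4/3 = -(2*K + K)*4/3 = -3*K*4/3 = -4*K)
s(d(5)*x)*(-169 - 1*973) = (-4*(-1 - 1*5)*625)*(-169 - 1*973) = (-4*(-1 - 5)*625)*(-169 - 973) = -(-24)*625*(-1142) = -4*(-3750)*(-1142) = 15000*(-1142) = -17130000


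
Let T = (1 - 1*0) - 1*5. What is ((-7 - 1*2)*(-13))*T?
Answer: -468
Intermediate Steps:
T = -4 (T = (1 + 0) - 5 = 1 - 5 = -4)
((-7 - 1*2)*(-13))*T = ((-7 - 1*2)*(-13))*(-4) = ((-7 - 2)*(-13))*(-4) = -9*(-13)*(-4) = 117*(-4) = -468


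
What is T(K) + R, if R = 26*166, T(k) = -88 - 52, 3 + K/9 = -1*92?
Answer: 4176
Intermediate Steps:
K = -855 (K = -27 + 9*(-1*92) = -27 + 9*(-92) = -27 - 828 = -855)
T(k) = -140
R = 4316
T(K) + R = -140 + 4316 = 4176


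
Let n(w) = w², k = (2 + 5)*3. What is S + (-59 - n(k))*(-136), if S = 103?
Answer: 68103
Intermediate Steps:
k = 21 (k = 7*3 = 21)
S + (-59 - n(k))*(-136) = 103 + (-59 - 1*21²)*(-136) = 103 + (-59 - 1*441)*(-136) = 103 + (-59 - 441)*(-136) = 103 - 500*(-136) = 103 + 68000 = 68103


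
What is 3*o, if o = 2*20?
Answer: 120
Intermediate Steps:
o = 40
3*o = 3*40 = 120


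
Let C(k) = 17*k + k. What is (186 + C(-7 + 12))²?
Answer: 76176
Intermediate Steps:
C(k) = 18*k
(186 + C(-7 + 12))² = (186 + 18*(-7 + 12))² = (186 + 18*5)² = (186 + 90)² = 276² = 76176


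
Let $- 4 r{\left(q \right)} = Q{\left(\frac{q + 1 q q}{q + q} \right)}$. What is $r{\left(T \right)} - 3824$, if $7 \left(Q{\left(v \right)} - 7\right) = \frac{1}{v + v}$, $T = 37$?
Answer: $- \frac{4070599}{1064} \approx -3825.8$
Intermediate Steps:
$Q{\left(v \right)} = 7 + \frac{1}{14 v}$ ($Q{\left(v \right)} = 7 + \frac{1}{7 \left(v + v\right)} = 7 + \frac{1}{7 \cdot 2 v} = 7 + \frac{\frac{1}{2} \frac{1}{v}}{7} = 7 + \frac{1}{14 v}$)
$r{\left(q \right)} = - \frac{7}{4} - \frac{q}{28 \left(q + q^{2}\right)}$ ($r{\left(q \right)} = - \frac{7 + \frac{1}{14 \frac{q + 1 q q}{q + q}}}{4} = - \frac{7 + \frac{1}{14 \frac{q + q q}{2 q}}}{4} = - \frac{7 + \frac{1}{14 \left(q + q^{2}\right) \frac{1}{2 q}}}{4} = - \frac{7 + \frac{1}{14 \frac{q + q^{2}}{2 q}}}{4} = - \frac{7 + \frac{2 q \frac{1}{q + q^{2}}}{14}}{4} = - \frac{7 + \frac{q}{7 \left(q + q^{2}\right)}}{4} = - \frac{7}{4} - \frac{q}{28 \left(q + q^{2}\right)}$)
$r{\left(T \right)} - 3824 = \frac{-50 - 1813}{28 \left(1 + 37\right)} - 3824 = \frac{-50 - 1813}{28 \cdot 38} - 3824 = \frac{1}{28} \cdot \frac{1}{38} \left(-1863\right) - 3824 = - \frac{1863}{1064} - 3824 = - \frac{4070599}{1064}$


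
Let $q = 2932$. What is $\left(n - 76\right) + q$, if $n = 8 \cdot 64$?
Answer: $3368$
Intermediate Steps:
$n = 512$
$\left(n - 76\right) + q = \left(512 - 76\right) + 2932 = 436 + 2932 = 3368$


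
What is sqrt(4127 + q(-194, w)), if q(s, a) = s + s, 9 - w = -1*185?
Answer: sqrt(3739) ≈ 61.147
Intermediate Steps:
w = 194 (w = 9 - (-1)*185 = 9 - 1*(-185) = 9 + 185 = 194)
q(s, a) = 2*s
sqrt(4127 + q(-194, w)) = sqrt(4127 + 2*(-194)) = sqrt(4127 - 388) = sqrt(3739)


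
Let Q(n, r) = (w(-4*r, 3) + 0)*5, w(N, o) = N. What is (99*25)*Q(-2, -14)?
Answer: 693000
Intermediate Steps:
Q(n, r) = -20*r (Q(n, r) = (-4*r + 0)*5 = -4*r*5 = -20*r)
(99*25)*Q(-2, -14) = (99*25)*(-20*(-14)) = 2475*280 = 693000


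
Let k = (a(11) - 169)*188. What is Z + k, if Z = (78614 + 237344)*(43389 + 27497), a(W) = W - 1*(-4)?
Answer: 22396969836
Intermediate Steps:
a(W) = 4 + W (a(W) = W + 4 = 4 + W)
k = -28952 (k = ((4 + 11) - 169)*188 = (15 - 169)*188 = -154*188 = -28952)
Z = 22396998788 (Z = 315958*70886 = 22396998788)
Z + k = 22396998788 - 28952 = 22396969836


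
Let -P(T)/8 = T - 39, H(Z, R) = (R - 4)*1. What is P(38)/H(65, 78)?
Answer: 4/37 ≈ 0.10811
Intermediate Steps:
H(Z, R) = -4 + R (H(Z, R) = (-4 + R)*1 = -4 + R)
P(T) = 312 - 8*T (P(T) = -8*(T - 39) = -8*(-39 + T) = 312 - 8*T)
P(38)/H(65, 78) = (312 - 8*38)/(-4 + 78) = (312 - 304)/74 = 8*(1/74) = 4/37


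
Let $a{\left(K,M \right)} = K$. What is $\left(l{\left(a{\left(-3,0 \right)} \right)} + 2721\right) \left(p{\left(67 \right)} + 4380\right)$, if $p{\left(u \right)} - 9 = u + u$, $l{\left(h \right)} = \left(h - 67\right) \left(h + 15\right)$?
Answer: $8507763$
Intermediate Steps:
$l{\left(h \right)} = \left(-67 + h\right) \left(15 + h\right)$
$p{\left(u \right)} = 9 + 2 u$ ($p{\left(u \right)} = 9 + \left(u + u\right) = 9 + 2 u$)
$\left(l{\left(a{\left(-3,0 \right)} \right)} + 2721\right) \left(p{\left(67 \right)} + 4380\right) = \left(\left(-1005 + \left(-3\right)^{2} - -156\right) + 2721\right) \left(\left(9 + 2 \cdot 67\right) + 4380\right) = \left(\left(-1005 + 9 + 156\right) + 2721\right) \left(\left(9 + 134\right) + 4380\right) = \left(-840 + 2721\right) \left(143 + 4380\right) = 1881 \cdot 4523 = 8507763$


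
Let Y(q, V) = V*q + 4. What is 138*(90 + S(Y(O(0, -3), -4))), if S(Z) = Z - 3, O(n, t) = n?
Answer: 12558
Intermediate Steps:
Y(q, V) = 4 + V*q
S(Z) = -3 + Z
138*(90 + S(Y(O(0, -3), -4))) = 138*(90 + (-3 + (4 - 4*0))) = 138*(90 + (-3 + (4 + 0))) = 138*(90 + (-3 + 4)) = 138*(90 + 1) = 138*91 = 12558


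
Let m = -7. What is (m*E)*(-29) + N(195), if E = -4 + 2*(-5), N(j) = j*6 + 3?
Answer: -1669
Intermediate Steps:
N(j) = 3 + 6*j (N(j) = 6*j + 3 = 3 + 6*j)
E = -14 (E = -4 - 10 = -14)
(m*E)*(-29) + N(195) = -7*(-14)*(-29) + (3 + 6*195) = 98*(-29) + (3 + 1170) = -2842 + 1173 = -1669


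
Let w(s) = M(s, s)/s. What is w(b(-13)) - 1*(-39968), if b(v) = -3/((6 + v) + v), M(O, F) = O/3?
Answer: 119905/3 ≈ 39968.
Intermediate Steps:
M(O, F) = O/3 (M(O, F) = O*(⅓) = O/3)
b(v) = -3/(6 + 2*v)
w(s) = ⅓ (w(s) = (s/3)/s = ⅓)
w(b(-13)) - 1*(-39968) = ⅓ - 1*(-39968) = ⅓ + 39968 = 119905/3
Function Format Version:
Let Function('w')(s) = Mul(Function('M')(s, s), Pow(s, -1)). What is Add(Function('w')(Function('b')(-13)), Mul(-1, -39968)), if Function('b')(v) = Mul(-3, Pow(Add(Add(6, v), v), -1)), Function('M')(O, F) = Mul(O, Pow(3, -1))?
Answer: Rational(119905, 3) ≈ 39968.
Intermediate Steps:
Function('M')(O, F) = Mul(Rational(1, 3), O) (Function('M')(O, F) = Mul(O, Rational(1, 3)) = Mul(Rational(1, 3), O))
Function('b')(v) = Mul(-3, Pow(Add(6, Mul(2, v)), -1))
Function('w')(s) = Rational(1, 3) (Function('w')(s) = Mul(Mul(Rational(1, 3), s), Pow(s, -1)) = Rational(1, 3))
Add(Function('w')(Function('b')(-13)), Mul(-1, -39968)) = Add(Rational(1, 3), Mul(-1, -39968)) = Add(Rational(1, 3), 39968) = Rational(119905, 3)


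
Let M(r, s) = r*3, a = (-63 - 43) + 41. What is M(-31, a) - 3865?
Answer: -3958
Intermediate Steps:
a = -65 (a = -106 + 41 = -65)
M(r, s) = 3*r
M(-31, a) - 3865 = 3*(-31) - 3865 = -93 - 3865 = -3958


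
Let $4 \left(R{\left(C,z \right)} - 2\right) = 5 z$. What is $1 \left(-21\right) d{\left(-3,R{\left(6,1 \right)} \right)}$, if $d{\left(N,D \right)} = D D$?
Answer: $- \frac{3549}{16} \approx -221.81$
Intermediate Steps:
$R{\left(C,z \right)} = 2 + \frac{5 z}{4}$
$d{\left(N,D \right)} = D^{2}$
$1 \left(-21\right) d{\left(-3,R{\left(6,1 \right)} \right)} = 1 \left(-21\right) \left(2 + \frac{5}{4} \cdot 1\right)^{2} = - 21 \left(2 + \frac{5}{4}\right)^{2} = - 21 \left(\frac{13}{4}\right)^{2} = \left(-21\right) \frac{169}{16} = - \frac{3549}{16}$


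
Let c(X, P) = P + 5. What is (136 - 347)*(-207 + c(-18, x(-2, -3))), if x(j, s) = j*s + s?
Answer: 41989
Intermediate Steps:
x(j, s) = s + j*s
c(X, P) = 5 + P
(136 - 347)*(-207 + c(-18, x(-2, -3))) = (136 - 347)*(-207 + (5 - 3*(1 - 2))) = -211*(-207 + (5 - 3*(-1))) = -211*(-207 + (5 + 3)) = -211*(-207 + 8) = -211*(-199) = 41989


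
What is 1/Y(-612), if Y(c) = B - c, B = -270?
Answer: 1/342 ≈ 0.0029240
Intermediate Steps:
Y(c) = -270 - c
1/Y(-612) = 1/(-270 - 1*(-612)) = 1/(-270 + 612) = 1/342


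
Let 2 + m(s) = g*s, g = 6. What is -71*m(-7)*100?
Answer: 312400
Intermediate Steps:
m(s) = -2 + 6*s
-71*m(-7)*100 = -71*(-2 + 6*(-7))*100 = -71*(-2 - 42)*100 = -71*(-44)*100 = 3124*100 = 312400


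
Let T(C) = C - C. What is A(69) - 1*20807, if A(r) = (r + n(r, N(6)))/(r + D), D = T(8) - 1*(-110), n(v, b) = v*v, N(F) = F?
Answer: -3719623/179 ≈ -20780.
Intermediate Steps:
T(C) = 0
n(v, b) = v²
D = 110 (D = 0 - 1*(-110) = 0 + 110 = 110)
A(r) = (r + r²)/(110 + r) (A(r) = (r + r²)/(r + 110) = (r + r²)/(110 + r))
A(69) - 1*20807 = 69*(1 + 69)/(110 + 69) - 1*20807 = 69*70/179 - 20807 = 69*(1/179)*70 - 20807 = 4830/179 - 20807 = -3719623/179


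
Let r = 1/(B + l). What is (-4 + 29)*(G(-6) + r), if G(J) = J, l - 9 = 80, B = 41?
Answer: -3895/26 ≈ -149.81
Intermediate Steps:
l = 89 (l = 9 + 80 = 89)
r = 1/130 (r = 1/(41 + 89) = 1/130 ≈ 0.0076923)
(-4 + 29)*(G(-6) + r) = (-4 + 29)*(-6 + 1/130) = 25*(-779/130) = -3895/26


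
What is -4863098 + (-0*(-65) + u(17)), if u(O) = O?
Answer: -4863081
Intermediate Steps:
-4863098 + (-0*(-65) + u(17)) = -4863098 + (-0*(-65) + 17) = -4863098 + (-937*0 + 17) = -4863098 + (0 + 17) = -4863098 + 17 = -4863081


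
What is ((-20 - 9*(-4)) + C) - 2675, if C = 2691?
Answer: 32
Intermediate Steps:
((-20 - 9*(-4)) + C) - 2675 = ((-20 - 9*(-4)) + 2691) - 2675 = ((-20 + 36) + 2691) - 2675 = (16 + 2691) - 2675 = 2707 - 2675 = 32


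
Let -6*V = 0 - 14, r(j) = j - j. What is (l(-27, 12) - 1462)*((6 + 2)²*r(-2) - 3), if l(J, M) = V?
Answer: 4379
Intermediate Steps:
r(j) = 0
V = 7/3 (V = -(0 - 14)/6 = -⅙*(-14) = 7/3 ≈ 2.3333)
l(J, M) = 7/3
(l(-27, 12) - 1462)*((6 + 2)²*r(-2) - 3) = (7/3 - 1462)*((6 + 2)²*0 - 3) = -4379*(8²*0 - 3)/3 = -4379*(64*0 - 3)/3 = -4379*(0 - 3)/3 = -4379/3*(-3) = 4379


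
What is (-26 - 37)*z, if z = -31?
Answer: 1953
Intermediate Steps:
(-26 - 37)*z = (-26 - 37)*(-31) = -63*(-31) = 1953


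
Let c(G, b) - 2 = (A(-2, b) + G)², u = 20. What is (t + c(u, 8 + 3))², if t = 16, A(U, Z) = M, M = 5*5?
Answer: 4173849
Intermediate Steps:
M = 25
A(U, Z) = 25
c(G, b) = 2 + (25 + G)²
(t + c(u, 8 + 3))² = (16 + (2 + (25 + 20)²))² = (16 + (2 + 45²))² = (16 + (2 + 2025))² = (16 + 2027)² = 2043² = 4173849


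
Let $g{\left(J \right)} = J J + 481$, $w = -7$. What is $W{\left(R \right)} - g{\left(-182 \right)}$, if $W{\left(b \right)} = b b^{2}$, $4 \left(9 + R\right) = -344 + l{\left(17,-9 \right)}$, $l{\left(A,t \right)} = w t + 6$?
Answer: $- \frac{32230951}{64} \approx -5.0361 \cdot 10^{5}$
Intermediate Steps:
$l{\left(A,t \right)} = 6 - 7 t$ ($l{\left(A,t \right)} = - 7 t + 6 = 6 - 7 t$)
$g{\left(J \right)} = 481 + J^{2}$ ($g{\left(J \right)} = J^{2} + 481 = 481 + J^{2}$)
$R = - \frac{311}{4}$ ($R = -9 + \frac{-344 + \left(6 - -63\right)}{4} = -9 + \frac{-344 + \left(6 + 63\right)}{4} = -9 + \frac{-344 + 69}{4} = -9 + \frac{1}{4} \left(-275\right) = -9 - \frac{275}{4} = - \frac{311}{4} \approx -77.75$)
$W{\left(b \right)} = b^{3}$
$W{\left(R \right)} - g{\left(-182 \right)} = \left(- \frac{311}{4}\right)^{3} - \left(481 + \left(-182\right)^{2}\right) = - \frac{30080231}{64} - \left(481 + 33124\right) = - \frac{30080231}{64} - 33605 = - \frac{32230951}{64}$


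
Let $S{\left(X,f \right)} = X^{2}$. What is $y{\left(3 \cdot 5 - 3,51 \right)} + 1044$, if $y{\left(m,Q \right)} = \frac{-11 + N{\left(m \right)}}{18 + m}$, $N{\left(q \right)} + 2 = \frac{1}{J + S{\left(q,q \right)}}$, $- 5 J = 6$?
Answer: $\frac{22353203}{21420} \approx 1043.6$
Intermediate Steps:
$J = - \frac{6}{5}$ ($J = \left(- \frac{1}{5}\right) 6 = - \frac{6}{5} \approx -1.2$)
$N{\left(q \right)} = -2 + \frac{1}{- \frac{6}{5} + q^{2}}$
$y{\left(m,Q \right)} = \frac{-11 + \frac{17 - 10 m^{2}}{-6 + 5 m^{2}}}{18 + m}$
$y{\left(3 \cdot 5 - 3,51 \right)} + 1044 = \frac{83 - 65 \left(3 \cdot 5 - 3\right)^{2}}{\left(-6 + 5 \left(3 \cdot 5 - 3\right)^{2}\right) \left(18 + \left(3 \cdot 5 - 3\right)\right)} + 1044 = \frac{83 - 65 \left(15 - 3\right)^{2}}{\left(-6 + 5 \left(15 - 3\right)^{2}\right) \left(18 + \left(15 - 3\right)\right)} + 1044 = \frac{83 - 65 \cdot 12^{2}}{\left(-6 + 5 \cdot 12^{2}\right) \left(18 + 12\right)} + 1044 = \frac{83 - 9360}{\left(-6 + 5 \cdot 144\right) 30} + 1044 = \frac{1}{-6 + 720} \cdot \frac{1}{30} \left(83 - 9360\right) + 1044 = \frac{1}{714} \cdot \frac{1}{30} \left(-9277\right) + 1044 = - \frac{9277}{21420} + 1044 = \frac{22353203}{21420}$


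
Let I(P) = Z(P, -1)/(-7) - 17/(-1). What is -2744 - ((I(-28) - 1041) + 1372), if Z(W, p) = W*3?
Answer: -3104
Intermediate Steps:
Z(W, p) = 3*W
I(P) = 17 - 3*P/7 (I(P) = (3*P)/(-7) - 17/(-1) = (3*P)*(-⅐) - 17*(-1) = -3*P/7 + 17 = 17 - 3*P/7)
-2744 - ((I(-28) - 1041) + 1372) = -2744 - (((17 - 3/7*(-28)) - 1041) + 1372) = -2744 - (((17 + 12) - 1041) + 1372) = -2744 - ((29 - 1041) + 1372) = -2744 - (-1012 + 1372) = -2744 - 1*360 = -2744 - 360 = -3104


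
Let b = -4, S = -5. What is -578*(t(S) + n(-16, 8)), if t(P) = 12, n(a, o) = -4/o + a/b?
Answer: -8959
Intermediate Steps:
n(a, o) = -4/o - a/4 (n(a, o) = -4/o + a/(-4) = -4/o + a*(-1/4) = -4/o - a/4)
-578*(t(S) + n(-16, 8)) = -578*(12 + (-4/8 - 1/4*(-16))) = -578*(12 + (-4*1/8 + 4)) = -578*(12 + (-1/2 + 4)) = -578*(12 + 7/2) = -578*31/2 = -8959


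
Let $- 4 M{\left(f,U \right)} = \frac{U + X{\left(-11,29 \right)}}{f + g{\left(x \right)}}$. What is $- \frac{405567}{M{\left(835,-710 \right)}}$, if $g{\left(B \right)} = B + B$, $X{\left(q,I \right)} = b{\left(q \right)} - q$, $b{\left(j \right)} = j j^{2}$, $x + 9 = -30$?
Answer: $- \frac{614028438}{1015} \approx -6.0495 \cdot 10^{5}$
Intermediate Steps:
$x = -39$ ($x = -9 - 30 = -39$)
$b{\left(j \right)} = j^{3}$
$X{\left(q,I \right)} = q^{3} - q$
$g{\left(B \right)} = 2 B$
$M{\left(f,U \right)} = - \frac{-1320 + U}{4 \left(-78 + f\right)}$ ($M{\left(f,U \right)} = - \frac{\left(U + \left(\left(-11\right)^{3} - -11\right)\right) \frac{1}{f + 2 \left(-39\right)}}{4} = - \frac{\left(U + \left(-1331 + 11\right)\right) \frac{1}{f - 78}}{4} = - \frac{\left(U - 1320\right) \frac{1}{-78 + f}}{4} = - \frac{\left(-1320 + U\right) \frac{1}{-78 + f}}{4} = - \frac{\frac{1}{-78 + f} \left(-1320 + U\right)}{4} = - \frac{-1320 + U}{4 \left(-78 + f\right)}$)
$- \frac{405567}{M{\left(835,-710 \right)}} = - \frac{405567}{\frac{1}{4} \frac{1}{-78 + 835} \left(1320 - -710\right)} = - \frac{405567}{\frac{1}{4} \cdot \frac{1}{757} \left(1320 + 710\right)} = - \frac{405567}{\frac{1}{4} \cdot \frac{1}{757} \cdot 2030} = - \frac{405567}{\frac{1015}{1514}} = \left(-405567\right) \frac{1514}{1015} = - \frac{614028438}{1015}$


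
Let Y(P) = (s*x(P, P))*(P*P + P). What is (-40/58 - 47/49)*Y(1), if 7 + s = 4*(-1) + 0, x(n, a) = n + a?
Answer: 103092/1421 ≈ 72.549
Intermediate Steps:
x(n, a) = a + n
s = -11 (s = -7 + (4*(-1) + 0) = -7 + (-4 + 0) = -7 - 4 = -11)
Y(P) = -22*P*(P + P²) (Y(P) = (-11*(P + P))*(P*P + P) = (-22*P)*(P² + P) = (-22*P)*(P + P²) = -22*P*(P + P²))
(-40/58 - 47/49)*Y(1) = (-40/58 - 47/49)*(22*1²*(-1 - 1*1)) = (-40*1/58 - 47*1/49)*(22*1*(-1 - 1)) = (-20/29 - 47/49)*(22*1*(-2)) = -2343/1421*(-44) = 103092/1421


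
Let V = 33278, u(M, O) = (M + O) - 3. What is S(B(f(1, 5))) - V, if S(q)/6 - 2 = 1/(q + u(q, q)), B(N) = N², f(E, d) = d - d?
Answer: -33268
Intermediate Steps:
u(M, O) = -3 + M + O
f(E, d) = 0
S(q) = 12 + 6/(-3 + 3*q) (S(q) = 12 + 6/(q + (-3 + q + q)) = 12 + 6/(q + (-3 + 2*q)) = 12 + 6/(-3 + 3*q))
S(B(f(1, 5))) - V = 2*(-5 + 6*0²)/(-1 + 0²) - 1*33278 = 2*(-5 + 6*0)/(-1 + 0) - 33278 = 2*(-5 + 0)/(-1) - 33278 = 2*(-1)*(-5) - 33278 = 10 - 33278 = -33268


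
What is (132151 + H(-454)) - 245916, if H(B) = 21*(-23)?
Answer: -114248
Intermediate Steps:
H(B) = -483
(132151 + H(-454)) - 245916 = (132151 - 483) - 245916 = 131668 - 245916 = -114248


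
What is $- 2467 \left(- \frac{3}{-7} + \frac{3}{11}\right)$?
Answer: $- \frac{133218}{77} \approx -1730.1$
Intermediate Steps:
$- 2467 \left(- \frac{3}{-7} + \frac{3}{11}\right) = - 2467 \left(\left(-3\right) \left(- \frac{1}{7}\right) + 3 \cdot \frac{1}{11}\right) = - 2467 \left(\frac{3}{7} + \frac{3}{11}\right) = \left(-2467\right) \frac{54}{77} = - \frac{133218}{77}$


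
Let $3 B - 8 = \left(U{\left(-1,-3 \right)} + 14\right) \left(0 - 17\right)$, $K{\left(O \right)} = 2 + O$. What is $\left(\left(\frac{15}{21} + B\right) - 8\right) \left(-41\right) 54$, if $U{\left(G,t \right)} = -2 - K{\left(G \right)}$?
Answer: $\frac{1037628}{7} \approx 1.4823 \cdot 10^{5}$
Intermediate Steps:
$U{\left(G,t \right)} = -4 - G$ ($U{\left(G,t \right)} = -2 - \left(2 + G\right) = -4 - G$)
$B = - \frac{179}{3}$ ($B = \frac{8}{3} + \frac{\left(\left(-4 - -1\right) + 14\right) \left(0 - 17\right)}{3} = \frac{8}{3} + \frac{\left(\left(-4 + 1\right) + 14\right) \left(-17\right)}{3} = \frac{8}{3} + \frac{\left(-3 + 14\right) \left(-17\right)}{3} = \frac{8}{3} + \frac{11 \left(-17\right)}{3} = \frac{8}{3} + \frac{1}{3} \left(-187\right) = \frac{8}{3} - \frac{187}{3} = - \frac{179}{3} \approx -59.667$)
$\left(\left(\frac{15}{21} + B\right) - 8\right) \left(-41\right) 54 = \left(\left(\frac{15}{21} - \frac{179}{3}\right) - 8\right) \left(-41\right) 54 = \left(\left(15 \cdot \frac{1}{21} - \frac{179}{3}\right) - 8\right) \left(-41\right) 54 = \left(\left(\frac{5}{7} - \frac{179}{3}\right) - 8\right) \left(-41\right) 54 = \left(- \frac{1238}{21} - 8\right) \left(-41\right) 54 = \left(- \frac{1406}{21}\right) \left(-41\right) 54 = \frac{57646}{21} \cdot 54 = \frac{1037628}{7}$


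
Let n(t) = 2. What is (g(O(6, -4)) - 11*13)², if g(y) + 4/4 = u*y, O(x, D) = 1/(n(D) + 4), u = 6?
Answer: 20449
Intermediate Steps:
O(x, D) = ⅙ (O(x, D) = 1/(2 + 4) = 1/6 = ⅙)
g(y) = -1 + 6*y
(g(O(6, -4)) - 11*13)² = ((-1 + 6*(⅙)) - 11*13)² = ((-1 + 1) - 143)² = (0 - 143)² = (-143)² = 20449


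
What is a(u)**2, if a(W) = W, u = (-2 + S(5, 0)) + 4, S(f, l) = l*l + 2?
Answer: 16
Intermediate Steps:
S(f, l) = 2 + l**2 (S(f, l) = l**2 + 2 = 2 + l**2)
u = 4 (u = (-2 + (2 + 0**2)) + 4 = (-2 + (2 + 0)) + 4 = (-2 + 2) + 4 = 0 + 4 = 4)
a(u)**2 = 4**2 = 16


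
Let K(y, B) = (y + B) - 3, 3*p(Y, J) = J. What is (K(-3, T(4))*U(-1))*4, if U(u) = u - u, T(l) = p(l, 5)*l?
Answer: 0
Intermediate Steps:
p(Y, J) = J/3
T(l) = 5*l/3 (T(l) = ((⅓)*5)*l = 5*l/3)
K(y, B) = -3 + B + y (K(y, B) = (B + y) - 3 = -3 + B + y)
U(u) = 0
(K(-3, T(4))*U(-1))*4 = ((-3 + (5/3)*4 - 3)*0)*4 = ((-3 + 20/3 - 3)*0)*4 = ((⅔)*0)*4 = 0*4 = 0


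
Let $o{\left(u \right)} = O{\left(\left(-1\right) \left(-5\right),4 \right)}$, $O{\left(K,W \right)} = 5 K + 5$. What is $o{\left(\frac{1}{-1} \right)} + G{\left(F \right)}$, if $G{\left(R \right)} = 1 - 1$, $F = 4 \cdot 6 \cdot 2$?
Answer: $30$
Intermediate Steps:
$F = 48$ ($F = 24 \cdot 2 = 48$)
$O{\left(K,W \right)} = 5 + 5 K$
$o{\left(u \right)} = 30$ ($o{\left(u \right)} = 5 + 5 \left(\left(-1\right) \left(-5\right)\right) = 5 + 5 \cdot 5 = 5 + 25 = 30$)
$G{\left(R \right)} = 0$
$o{\left(\frac{1}{-1} \right)} + G{\left(F \right)} = 30 + 0 = 30$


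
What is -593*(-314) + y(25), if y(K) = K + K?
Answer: 186252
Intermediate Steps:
y(K) = 2*K
-593*(-314) + y(25) = -593*(-314) + 2*25 = 186202 + 50 = 186252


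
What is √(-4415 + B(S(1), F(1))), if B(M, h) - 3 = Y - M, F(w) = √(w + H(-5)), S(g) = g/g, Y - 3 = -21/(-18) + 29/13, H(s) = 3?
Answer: I*√26809770/78 ≈ 66.382*I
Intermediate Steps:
Y = 499/78 (Y = 3 + (-21/(-18) + 29/13) = 3 + (-21*(-1/18) + 29*(1/13)) = 3 + (7/6 + 29/13) = 3 + 265/78 = 499/78 ≈ 6.3974)
S(g) = 1
F(w) = √(3 + w) (F(w) = √(w + 3) = √(3 + w))
B(M, h) = 733/78 - M (B(M, h) = 3 + (499/78 - M) = 733/78 - M)
√(-4415 + B(S(1), F(1))) = √(-4415 + (733/78 - 1*1)) = √(-4415 + (733/78 - 1)) = √(-4415 + 655/78) = √(-343715/78) = I*√26809770/78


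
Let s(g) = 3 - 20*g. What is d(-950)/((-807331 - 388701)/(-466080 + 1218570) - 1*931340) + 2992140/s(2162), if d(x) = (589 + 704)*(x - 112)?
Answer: -513072673145235225/7575395145827446 ≈ -67.729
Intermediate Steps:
d(x) = -144816 + 1293*x (d(x) = 1293*(-112 + x) = -144816 + 1293*x)
d(-950)/((-807331 - 388701)/(-466080 + 1218570) - 1*931340) + 2992140/s(2162) = (-144816 + 1293*(-950))/((-807331 - 388701)/(-466080 + 1218570) - 1*931340) + 2992140/(3 - 20*2162) = (-144816 - 1228350)/(-1196032/752490 - 931340) + 2992140/(3 - 43240) = -1373166/(-1196032*1/752490 - 931340) + 2992140/(-43237) = -1373166/(-598016/376245 - 931340) + 2992140*(-1/43237) = -1373166/(-350412616316/376245) - 2992140/43237 = -1373166*(-376245/350412616316) - 2992140/43237 = 258323420835/175206308158 - 2992140/43237 = -513072673145235225/7575395145827446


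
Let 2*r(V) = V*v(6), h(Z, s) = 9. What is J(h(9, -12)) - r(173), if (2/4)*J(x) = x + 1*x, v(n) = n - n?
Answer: 36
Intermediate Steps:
v(n) = 0
J(x) = 4*x (J(x) = 2*(x + 1*x) = 2*(x + x) = 2*(2*x) = 4*x)
r(V) = 0 (r(V) = (V*0)/2 = (1/2)*0 = 0)
J(h(9, -12)) - r(173) = 4*9 - 1*0 = 36 + 0 = 36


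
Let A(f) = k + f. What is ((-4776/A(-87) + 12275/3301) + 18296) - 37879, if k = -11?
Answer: -3159046404/161749 ≈ -19531.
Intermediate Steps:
A(f) = -11 + f
((-4776/A(-87) + 12275/3301) + 18296) - 37879 = ((-4776/(-11 - 87) + 12275/3301) + 18296) - 37879 = ((-4776/(-98) + 12275*(1/3301)) + 18296) - 37879 = ((-4776*(-1/98) + 12275/3301) + 18296) - 37879 = ((2388/49 + 12275/3301) + 18296) - 37879 = (8484263/161749 + 18296) - 37879 = 2967843967/161749 - 37879 = -3159046404/161749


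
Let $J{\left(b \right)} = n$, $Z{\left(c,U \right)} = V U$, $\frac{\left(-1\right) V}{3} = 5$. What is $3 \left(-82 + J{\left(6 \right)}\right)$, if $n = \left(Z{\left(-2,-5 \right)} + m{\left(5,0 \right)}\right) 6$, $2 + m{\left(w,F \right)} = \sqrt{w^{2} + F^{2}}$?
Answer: $1158$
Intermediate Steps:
$V = -15$ ($V = \left(-3\right) 5 = -15$)
$m{\left(w,F \right)} = -2 + \sqrt{F^{2} + w^{2}}$ ($m{\left(w,F \right)} = -2 + \sqrt{w^{2} + F^{2}} = -2 + \sqrt{F^{2} + w^{2}}$)
$Z{\left(c,U \right)} = - 15 U$
$n = 468$ ($n = \left(\left(-15\right) \left(-5\right) - \left(2 - \sqrt{0^{2} + 5^{2}}\right)\right) 6 = \left(75 - \left(2 - \sqrt{0 + 25}\right)\right) 6 = \left(75 - \left(2 - \sqrt{25}\right)\right) 6 = \left(75 + \left(-2 + 5\right)\right) 6 = \left(75 + 3\right) 6 = 78 \cdot 6 = 468$)
$J{\left(b \right)} = 468$
$3 \left(-82 + J{\left(6 \right)}\right) = 3 \left(-82 + 468\right) = 3 \cdot 386 = 1158$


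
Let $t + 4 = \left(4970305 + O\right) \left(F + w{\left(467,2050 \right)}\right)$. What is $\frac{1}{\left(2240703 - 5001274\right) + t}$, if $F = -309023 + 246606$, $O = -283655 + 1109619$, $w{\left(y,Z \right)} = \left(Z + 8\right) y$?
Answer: $\frac{1}{5208924505386} \approx 1.9198 \cdot 10^{-13}$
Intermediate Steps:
$w{\left(y,Z \right)} = y \left(8 + Z\right)$ ($w{\left(y,Z \right)} = \left(8 + Z\right) y = y \left(8 + Z\right)$)
$O = 825964$
$F = -62417$
$t = 5208927265957$ ($t = -4 + \left(4970305 + 825964\right) \left(-62417 + 467 \left(8 + 2050\right)\right) = -4 + 5796269 \left(-62417 + 467 \cdot 2058\right) = -4 + 5796269 \left(-62417 + 961086\right) = -4 + 5796269 \cdot 898669 = -4 + 5208927265961 = 5208927265957$)
$\frac{1}{\left(2240703 - 5001274\right) + t} = \frac{1}{\left(2240703 - 5001274\right) + 5208927265957} = \frac{1}{-2760571 + 5208927265957} = \frac{1}{5208924505386}$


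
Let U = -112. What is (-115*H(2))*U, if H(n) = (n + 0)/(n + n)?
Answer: 6440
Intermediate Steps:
H(n) = 1/2 (H(n) = n/((2*n)) = n*(1/(2*n)) = 1/2)
(-115*H(2))*U = -115*1/2*(-112) = -115/2*(-112) = 6440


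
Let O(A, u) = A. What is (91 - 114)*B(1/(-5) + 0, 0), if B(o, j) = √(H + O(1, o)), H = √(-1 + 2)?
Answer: -23*√2 ≈ -32.527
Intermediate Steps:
H = 1 (H = √1 = 1)
B(o, j) = √2 (B(o, j) = √(1 + 1) = √2)
(91 - 114)*B(1/(-5) + 0, 0) = (91 - 114)*√2 = -23*√2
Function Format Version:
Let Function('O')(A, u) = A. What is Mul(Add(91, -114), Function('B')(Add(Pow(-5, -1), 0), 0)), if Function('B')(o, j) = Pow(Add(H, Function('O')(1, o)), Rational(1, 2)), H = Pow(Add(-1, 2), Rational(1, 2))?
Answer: Mul(-23, Pow(2, Rational(1, 2))) ≈ -32.527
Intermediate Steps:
H = 1 (H = Pow(1, Rational(1, 2)) = 1)
Function('B')(o, j) = Pow(2, Rational(1, 2)) (Function('B')(o, j) = Pow(Add(1, 1), Rational(1, 2)) = Pow(2, Rational(1, 2)))
Mul(Add(91, -114), Function('B')(Add(Pow(-5, -1), 0), 0)) = Mul(Add(91, -114), Pow(2, Rational(1, 2))) = Mul(-23, Pow(2, Rational(1, 2)))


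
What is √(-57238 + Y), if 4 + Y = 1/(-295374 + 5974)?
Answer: I*√47941525914094/28940 ≈ 239.25*I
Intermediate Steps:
Y = -1157601/289400 (Y = -4 + 1/(-295374 + 5974) = -4 + 1/(-289400) = -4 - 1/289400 = -1157601/289400 ≈ -4.0000)
√(-57238 + Y) = √(-57238 - 1157601/289400) = √(-16565834801/289400) = I*√47941525914094/28940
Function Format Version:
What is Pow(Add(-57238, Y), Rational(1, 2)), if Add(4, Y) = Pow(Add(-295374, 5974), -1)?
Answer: Mul(Rational(1, 28940), I, Pow(47941525914094, Rational(1, 2))) ≈ Mul(239.25, I)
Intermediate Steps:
Y = Rational(-1157601, 289400) (Y = Add(-4, Pow(Add(-295374, 5974), -1)) = Add(-4, Pow(-289400, -1)) = Add(-4, Rational(-1, 289400)) = Rational(-1157601, 289400) ≈ -4.0000)
Pow(Add(-57238, Y), Rational(1, 2)) = Pow(Add(-57238, Rational(-1157601, 289400)), Rational(1, 2)) = Pow(Rational(-16565834801, 289400), Rational(1, 2)) = Mul(Rational(1, 28940), I, Pow(47941525914094, Rational(1, 2)))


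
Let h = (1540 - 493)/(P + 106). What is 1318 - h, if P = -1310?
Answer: 1587919/1204 ≈ 1318.9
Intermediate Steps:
h = -1047/1204 (h = (1540 - 493)/(-1310 + 106) = 1047/(-1204) = 1047*(-1/1204) = -1047/1204 ≈ -0.86960)
1318 - h = 1318 - 1*(-1047/1204) = 1318 + 1047/1204 = 1587919/1204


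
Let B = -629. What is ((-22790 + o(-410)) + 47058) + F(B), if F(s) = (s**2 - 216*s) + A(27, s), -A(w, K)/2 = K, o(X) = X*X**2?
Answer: -68363969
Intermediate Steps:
o(X) = X**3
A(w, K) = -2*K
F(s) = s**2 - 218*s (F(s) = (s**2 - 216*s) - 2*s = s**2 - 218*s)
((-22790 + o(-410)) + 47058) + F(B) = ((-22790 + (-410)**3) + 47058) - 629*(-218 - 629) = ((-22790 - 68921000) + 47058) - 629*(-847) = (-68943790 + 47058) + 532763 = -68896732 + 532763 = -68363969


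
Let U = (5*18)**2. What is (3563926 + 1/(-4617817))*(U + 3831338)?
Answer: 63187773839402357958/4617817 ≈ 1.3683e+13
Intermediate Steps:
U = 8100 (U = 90**2 = 8100)
(3563926 + 1/(-4617817))*(U + 3831338) = (3563926 + 1/(-4617817))*(8100 + 3831338) = (3563926 - 1/4617817)*3839438 = (16457558069541/4617817)*3839438 = 63187773839402357958/4617817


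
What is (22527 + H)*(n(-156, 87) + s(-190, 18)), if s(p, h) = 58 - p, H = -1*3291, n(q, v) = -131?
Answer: 2250612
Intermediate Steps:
H = -3291
(22527 + H)*(n(-156, 87) + s(-190, 18)) = (22527 - 3291)*(-131 + (58 - 1*(-190))) = 19236*(-131 + (58 + 190)) = 19236*(-131 + 248) = 19236*117 = 2250612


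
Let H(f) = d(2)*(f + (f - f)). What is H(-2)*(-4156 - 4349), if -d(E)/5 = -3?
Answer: 255150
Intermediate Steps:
d(E) = 15 (d(E) = -5*(-3) = 15)
H(f) = 15*f (H(f) = 15*(f + (f - f)) = 15*(f + 0) = 15*f)
H(-2)*(-4156 - 4349) = (15*(-2))*(-4156 - 4349) = -30*(-8505) = 255150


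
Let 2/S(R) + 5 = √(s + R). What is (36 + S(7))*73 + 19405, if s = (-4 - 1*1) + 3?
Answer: 43993/2 - 73*√5/10 ≈ 21980.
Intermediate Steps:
s = -2 (s = (-4 - 1) + 3 = -5 + 3 = -2)
S(R) = 2/(-5 + √(-2 + R))
(36 + S(7))*73 + 19405 = (36 + 2/(-5 + √(-2 + 7)))*73 + 19405 = (36 + 2/(-5 + √5))*73 + 19405 = (2628 + 146/(-5 + √5)) + 19405 = 22033 + 146/(-5 + √5)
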